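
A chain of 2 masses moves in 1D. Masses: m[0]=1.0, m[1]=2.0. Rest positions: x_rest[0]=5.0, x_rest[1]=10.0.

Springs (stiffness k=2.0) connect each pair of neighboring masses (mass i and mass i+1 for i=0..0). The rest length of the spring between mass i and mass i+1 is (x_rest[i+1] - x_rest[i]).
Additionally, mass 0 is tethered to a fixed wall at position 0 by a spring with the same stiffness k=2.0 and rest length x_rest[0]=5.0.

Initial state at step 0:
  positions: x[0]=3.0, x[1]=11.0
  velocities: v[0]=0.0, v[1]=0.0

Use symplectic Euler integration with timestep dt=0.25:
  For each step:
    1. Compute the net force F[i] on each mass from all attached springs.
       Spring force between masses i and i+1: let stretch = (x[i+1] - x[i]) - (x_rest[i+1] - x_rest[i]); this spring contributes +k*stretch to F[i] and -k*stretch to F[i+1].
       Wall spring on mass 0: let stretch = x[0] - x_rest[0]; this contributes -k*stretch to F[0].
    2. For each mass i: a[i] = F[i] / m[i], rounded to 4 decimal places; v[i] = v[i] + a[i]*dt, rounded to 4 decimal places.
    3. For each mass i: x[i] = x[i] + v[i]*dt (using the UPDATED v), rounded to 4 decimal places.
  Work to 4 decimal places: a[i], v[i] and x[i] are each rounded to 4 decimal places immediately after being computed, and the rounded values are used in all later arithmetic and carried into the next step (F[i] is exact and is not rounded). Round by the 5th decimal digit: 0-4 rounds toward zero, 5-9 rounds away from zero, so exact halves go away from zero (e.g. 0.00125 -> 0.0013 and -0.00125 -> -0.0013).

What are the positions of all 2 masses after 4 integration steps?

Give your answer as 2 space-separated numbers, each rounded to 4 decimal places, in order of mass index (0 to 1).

Answer: 6.8991 9.7900

Derivation:
Step 0: x=[3.0000 11.0000] v=[0.0000 0.0000]
Step 1: x=[3.6250 10.8125] v=[2.5000 -0.7500]
Step 2: x=[4.6953 10.4883] v=[4.2813 -1.2969]
Step 3: x=[5.9029 10.1145] v=[4.8302 -1.4952]
Step 4: x=[6.8991 9.7900] v=[3.9846 -1.2981]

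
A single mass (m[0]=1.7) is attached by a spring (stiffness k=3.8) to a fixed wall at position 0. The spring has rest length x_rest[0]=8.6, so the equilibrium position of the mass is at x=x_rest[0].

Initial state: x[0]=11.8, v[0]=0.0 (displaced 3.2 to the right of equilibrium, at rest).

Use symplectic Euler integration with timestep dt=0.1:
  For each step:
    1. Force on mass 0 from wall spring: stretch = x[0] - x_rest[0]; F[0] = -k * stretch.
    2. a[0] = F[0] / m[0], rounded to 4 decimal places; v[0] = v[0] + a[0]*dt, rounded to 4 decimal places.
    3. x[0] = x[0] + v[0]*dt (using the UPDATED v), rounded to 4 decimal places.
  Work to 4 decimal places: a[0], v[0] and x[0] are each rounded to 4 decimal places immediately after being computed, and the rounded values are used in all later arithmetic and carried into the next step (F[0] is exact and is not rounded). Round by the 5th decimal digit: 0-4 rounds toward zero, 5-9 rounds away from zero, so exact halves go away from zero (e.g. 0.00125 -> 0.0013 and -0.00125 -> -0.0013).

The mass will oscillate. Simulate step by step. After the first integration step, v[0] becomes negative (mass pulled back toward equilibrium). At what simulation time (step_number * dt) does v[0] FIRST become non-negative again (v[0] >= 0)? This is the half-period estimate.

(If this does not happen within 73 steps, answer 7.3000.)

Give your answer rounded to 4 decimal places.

Answer: 2.1000

Derivation:
Step 0: x=[11.8000] v=[0.0000]
Step 1: x=[11.7285] v=[-0.7153]
Step 2: x=[11.5870] v=[-1.4146]
Step 3: x=[11.3788] v=[-2.0823]
Step 4: x=[11.1085] v=[-2.7034]
Step 5: x=[10.7821] v=[-3.2641]
Step 6: x=[10.4069] v=[-3.7519]
Step 7: x=[9.9913] v=[-4.1558]
Step 8: x=[9.5446] v=[-4.4668]
Step 9: x=[9.0768] v=[-4.6780]
Step 10: x=[8.5983] v=[-4.7846]
Step 11: x=[8.1199] v=[-4.7842]
Step 12: x=[7.6522] v=[-4.6769]
Step 13: x=[7.2057] v=[-4.4650]
Step 14: x=[6.7904] v=[-4.1533]
Step 15: x=[6.4155] v=[-3.7488]
Step 16: x=[6.0895] v=[-3.2605]
Step 17: x=[5.8196] v=[-2.6993]
Step 18: x=[5.6118] v=[-2.0778]
Step 19: x=[5.4708] v=[-1.4099]
Step 20: x=[5.3998] v=[-0.7104]
Step 21: x=[5.4003] v=[0.0049]
First v>=0 after going negative at step 21, time=2.1000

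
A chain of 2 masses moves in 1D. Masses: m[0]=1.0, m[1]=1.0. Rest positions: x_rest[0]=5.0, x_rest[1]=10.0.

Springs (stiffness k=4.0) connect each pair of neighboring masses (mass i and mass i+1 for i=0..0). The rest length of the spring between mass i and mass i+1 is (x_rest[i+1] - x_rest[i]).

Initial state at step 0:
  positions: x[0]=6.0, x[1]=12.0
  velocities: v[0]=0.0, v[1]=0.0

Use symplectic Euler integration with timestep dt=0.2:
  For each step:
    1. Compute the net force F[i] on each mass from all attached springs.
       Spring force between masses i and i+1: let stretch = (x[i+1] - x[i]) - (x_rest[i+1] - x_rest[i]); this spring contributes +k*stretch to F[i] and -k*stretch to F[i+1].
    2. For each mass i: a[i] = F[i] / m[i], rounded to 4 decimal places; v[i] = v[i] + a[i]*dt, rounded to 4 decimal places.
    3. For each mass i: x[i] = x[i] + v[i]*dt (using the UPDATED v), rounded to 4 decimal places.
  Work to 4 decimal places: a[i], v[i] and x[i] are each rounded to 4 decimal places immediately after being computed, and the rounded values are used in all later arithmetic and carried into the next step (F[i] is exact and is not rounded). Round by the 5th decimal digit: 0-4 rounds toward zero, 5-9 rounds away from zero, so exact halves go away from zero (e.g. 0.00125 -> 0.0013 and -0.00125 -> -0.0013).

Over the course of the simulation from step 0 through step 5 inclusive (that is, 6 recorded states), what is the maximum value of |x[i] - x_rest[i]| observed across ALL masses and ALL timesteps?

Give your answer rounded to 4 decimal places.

Step 0: x=[6.0000 12.0000] v=[0.0000 0.0000]
Step 1: x=[6.1600 11.8400] v=[0.8000 -0.8000]
Step 2: x=[6.4288 11.5712] v=[1.3440 -1.3440]
Step 3: x=[6.7204 11.2796] v=[1.4579 -1.4579]
Step 4: x=[6.9415 11.0585] v=[1.1053 -1.1053]
Step 5: x=[7.0213 10.9787] v=[0.3989 -0.3989]
Max displacement = 2.0213

Answer: 2.0213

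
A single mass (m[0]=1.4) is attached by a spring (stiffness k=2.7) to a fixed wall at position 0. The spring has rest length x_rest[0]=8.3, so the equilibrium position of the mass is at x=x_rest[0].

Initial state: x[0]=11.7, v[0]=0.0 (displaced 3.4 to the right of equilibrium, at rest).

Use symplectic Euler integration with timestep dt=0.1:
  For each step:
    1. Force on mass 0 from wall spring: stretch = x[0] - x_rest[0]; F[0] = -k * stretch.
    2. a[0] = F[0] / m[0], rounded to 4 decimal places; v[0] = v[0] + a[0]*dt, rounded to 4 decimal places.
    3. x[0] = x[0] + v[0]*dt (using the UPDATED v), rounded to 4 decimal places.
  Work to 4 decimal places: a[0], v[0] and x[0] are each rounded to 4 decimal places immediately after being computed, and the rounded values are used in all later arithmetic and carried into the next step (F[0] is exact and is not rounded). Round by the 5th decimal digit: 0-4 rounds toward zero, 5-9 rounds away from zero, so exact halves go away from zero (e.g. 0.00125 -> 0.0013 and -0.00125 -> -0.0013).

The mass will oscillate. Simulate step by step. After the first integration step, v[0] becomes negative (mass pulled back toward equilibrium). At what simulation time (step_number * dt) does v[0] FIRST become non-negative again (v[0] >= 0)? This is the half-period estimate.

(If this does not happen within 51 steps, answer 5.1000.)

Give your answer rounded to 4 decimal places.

Step 0: x=[11.7000] v=[0.0000]
Step 1: x=[11.6344] v=[-0.6557]
Step 2: x=[11.5045] v=[-1.2988]
Step 3: x=[11.3128] v=[-1.9168]
Step 4: x=[11.0630] v=[-2.4978]
Step 5: x=[10.7599] v=[-3.0307]
Step 6: x=[10.4094] v=[-3.5051]
Step 7: x=[10.0182] v=[-3.9119]
Step 8: x=[9.5939] v=[-4.2433]
Step 9: x=[9.1446] v=[-4.4928]
Step 10: x=[8.6790] v=[-4.6557]
Step 11: x=[8.2061] v=[-4.7288]
Step 12: x=[7.7350] v=[-4.7107]
Step 13: x=[7.2748] v=[-4.6017]
Step 14: x=[6.8344] v=[-4.4040]
Step 15: x=[6.4223] v=[-4.1214]
Step 16: x=[6.0464] v=[-3.7593]
Step 17: x=[5.7139] v=[-3.3247]
Step 18: x=[5.4313] v=[-2.8260]
Step 19: x=[5.2040] v=[-2.2728]
Step 20: x=[5.0364] v=[-1.6757]
Step 21: x=[4.9318] v=[-1.0463]
Step 22: x=[4.8921] v=[-0.3967]
Step 23: x=[4.9182] v=[0.2605]
First v>=0 after going negative at step 23, time=2.3000

Answer: 2.3000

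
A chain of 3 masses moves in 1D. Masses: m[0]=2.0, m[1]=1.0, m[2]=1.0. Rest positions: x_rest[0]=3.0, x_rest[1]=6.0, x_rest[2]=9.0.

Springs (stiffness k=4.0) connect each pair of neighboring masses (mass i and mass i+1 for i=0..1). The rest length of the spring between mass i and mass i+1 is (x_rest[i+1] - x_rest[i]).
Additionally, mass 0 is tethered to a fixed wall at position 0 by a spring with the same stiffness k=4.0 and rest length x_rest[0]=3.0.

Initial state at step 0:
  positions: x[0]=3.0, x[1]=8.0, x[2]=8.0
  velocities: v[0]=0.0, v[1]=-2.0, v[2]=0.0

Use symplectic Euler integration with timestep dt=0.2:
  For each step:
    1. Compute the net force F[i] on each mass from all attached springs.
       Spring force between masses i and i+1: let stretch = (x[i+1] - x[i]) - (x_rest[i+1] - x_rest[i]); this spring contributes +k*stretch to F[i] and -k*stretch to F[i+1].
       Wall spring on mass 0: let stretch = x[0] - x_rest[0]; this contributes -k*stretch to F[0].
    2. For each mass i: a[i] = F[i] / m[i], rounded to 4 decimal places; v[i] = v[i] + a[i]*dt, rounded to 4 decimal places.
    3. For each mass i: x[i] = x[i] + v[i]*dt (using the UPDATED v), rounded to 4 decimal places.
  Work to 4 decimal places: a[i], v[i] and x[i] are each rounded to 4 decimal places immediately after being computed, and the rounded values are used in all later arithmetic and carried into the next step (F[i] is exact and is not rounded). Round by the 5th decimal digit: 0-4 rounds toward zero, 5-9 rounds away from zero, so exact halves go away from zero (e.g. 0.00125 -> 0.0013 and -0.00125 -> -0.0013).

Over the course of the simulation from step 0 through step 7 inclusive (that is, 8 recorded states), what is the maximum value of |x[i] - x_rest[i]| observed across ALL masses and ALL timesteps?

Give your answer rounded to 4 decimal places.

Step 0: x=[3.0000 8.0000 8.0000] v=[0.0000 -2.0000 0.0000]
Step 1: x=[3.1600 6.8000 8.4800] v=[0.8000 -6.0000 2.4000]
Step 2: x=[3.3584 5.2864 9.1712] v=[0.9920 -7.5680 3.4560]
Step 3: x=[3.4424 4.0859 9.7208] v=[0.4198 -6.0026 2.7482]
Step 4: x=[3.3024 3.6840 9.8489] v=[-0.6998 -2.0095 0.6403]
Step 5: x=[2.9288 4.2074 9.4706] v=[-1.8681 2.6171 -1.8916]
Step 6: x=[2.4232 5.3684 8.7302] v=[-2.5282 5.8048 -3.7022]
Step 7: x=[1.9593 6.5960 7.9319] v=[-2.3194 6.1381 -3.9916]
Max displacement = 2.3160

Answer: 2.3160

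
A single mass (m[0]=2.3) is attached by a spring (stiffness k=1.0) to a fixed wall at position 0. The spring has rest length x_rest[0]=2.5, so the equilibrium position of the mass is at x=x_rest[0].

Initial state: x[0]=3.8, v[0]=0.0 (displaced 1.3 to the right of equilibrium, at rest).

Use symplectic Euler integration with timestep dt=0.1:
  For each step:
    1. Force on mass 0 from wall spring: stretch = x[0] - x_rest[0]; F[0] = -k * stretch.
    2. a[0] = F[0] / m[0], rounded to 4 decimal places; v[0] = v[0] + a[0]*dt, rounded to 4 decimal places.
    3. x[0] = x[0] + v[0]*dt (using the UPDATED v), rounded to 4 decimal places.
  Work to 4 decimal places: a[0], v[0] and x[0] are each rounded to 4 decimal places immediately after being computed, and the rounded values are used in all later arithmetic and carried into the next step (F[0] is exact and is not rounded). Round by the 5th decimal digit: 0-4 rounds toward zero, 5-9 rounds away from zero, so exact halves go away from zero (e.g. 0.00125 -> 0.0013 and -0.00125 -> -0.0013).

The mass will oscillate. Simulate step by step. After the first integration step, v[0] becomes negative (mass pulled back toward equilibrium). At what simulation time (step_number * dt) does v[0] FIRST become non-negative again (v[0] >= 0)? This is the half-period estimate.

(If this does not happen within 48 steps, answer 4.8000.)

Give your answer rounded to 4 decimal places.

Answer: 4.8000

Derivation:
Step 0: x=[3.8000] v=[0.0000]
Step 1: x=[3.7944] v=[-0.0565]
Step 2: x=[3.7831] v=[-0.1128]
Step 3: x=[3.7662] v=[-0.1686]
Step 4: x=[3.7438] v=[-0.2237]
Step 5: x=[3.7160] v=[-0.2778]
Step 6: x=[3.6829] v=[-0.3307]
Step 7: x=[3.6447] v=[-0.3821]
Step 8: x=[3.6015] v=[-0.4319]
Step 9: x=[3.5535] v=[-0.4798]
Step 10: x=[3.5009] v=[-0.5256]
Step 11: x=[3.4440] v=[-0.5691]
Step 12: x=[3.3830] v=[-0.6101]
Step 13: x=[3.3182] v=[-0.6485]
Step 14: x=[3.2498] v=[-0.6841]
Step 15: x=[3.1781] v=[-0.7167]
Step 16: x=[3.1035] v=[-0.7462]
Step 17: x=[3.0263] v=[-0.7724]
Step 18: x=[2.9468] v=[-0.7953]
Step 19: x=[2.8653] v=[-0.8147]
Step 20: x=[2.7822] v=[-0.8306]
Step 21: x=[2.6979] v=[-0.8429]
Step 22: x=[2.6128] v=[-0.8515]
Step 23: x=[2.5272] v=[-0.8564]
Step 24: x=[2.4414] v=[-0.8576]
Step 25: x=[2.3559] v=[-0.8551]
Step 26: x=[2.2710] v=[-0.8488]
Step 27: x=[2.1871] v=[-0.8388]
Step 28: x=[2.1046] v=[-0.8252]
Step 29: x=[2.0238] v=[-0.8080]
Step 30: x=[1.9451] v=[-0.7873]
Step 31: x=[1.8688] v=[-0.7632]
Step 32: x=[1.7952] v=[-0.7358]
Step 33: x=[1.7247] v=[-0.7052]
Step 34: x=[1.6576] v=[-0.6715]
Step 35: x=[1.5941] v=[-0.6349]
Step 36: x=[1.5346] v=[-0.5955]
Step 37: x=[1.4793] v=[-0.5535]
Step 38: x=[1.4284] v=[-0.5091]
Step 39: x=[1.3822] v=[-0.4625]
Step 40: x=[1.3408] v=[-0.4139]
Step 41: x=[1.3045] v=[-0.3635]
Step 42: x=[1.2734] v=[-0.3115]
Step 43: x=[1.2476] v=[-0.2582]
Step 44: x=[1.2272] v=[-0.2038]
Step 45: x=[1.2124] v=[-0.1485]
Step 46: x=[1.2032] v=[-0.0925]
Step 47: x=[1.1996] v=[-0.0361]
Step 48: x=[1.2016] v=[0.0204]
First v>=0 after going negative at step 48, time=4.8000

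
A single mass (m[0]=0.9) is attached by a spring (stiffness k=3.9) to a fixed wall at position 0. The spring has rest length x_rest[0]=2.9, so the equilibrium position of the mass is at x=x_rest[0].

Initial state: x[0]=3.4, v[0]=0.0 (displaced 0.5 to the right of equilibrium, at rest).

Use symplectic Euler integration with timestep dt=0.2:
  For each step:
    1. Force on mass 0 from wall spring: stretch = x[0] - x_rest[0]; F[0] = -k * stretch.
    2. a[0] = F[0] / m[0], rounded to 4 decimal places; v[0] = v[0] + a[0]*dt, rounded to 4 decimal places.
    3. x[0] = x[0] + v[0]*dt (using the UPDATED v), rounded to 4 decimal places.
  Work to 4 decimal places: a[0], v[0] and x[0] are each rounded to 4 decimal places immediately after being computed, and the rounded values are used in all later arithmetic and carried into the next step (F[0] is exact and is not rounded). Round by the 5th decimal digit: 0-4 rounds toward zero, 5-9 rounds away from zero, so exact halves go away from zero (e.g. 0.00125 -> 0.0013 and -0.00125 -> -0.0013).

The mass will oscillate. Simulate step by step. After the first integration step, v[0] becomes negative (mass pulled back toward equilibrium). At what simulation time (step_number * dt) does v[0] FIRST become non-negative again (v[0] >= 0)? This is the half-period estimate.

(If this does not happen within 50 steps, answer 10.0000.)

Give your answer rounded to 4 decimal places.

Answer: 1.6000

Derivation:
Step 0: x=[3.4000] v=[0.0000]
Step 1: x=[3.3133] v=[-0.4333]
Step 2: x=[3.1550] v=[-0.7915]
Step 3: x=[2.9525] v=[-1.0125]
Step 4: x=[2.7409] v=[-1.0580]
Step 5: x=[2.5569] v=[-0.9201]
Step 6: x=[2.4324] v=[-0.6227]
Step 7: x=[2.3889] v=[-0.2174]
Step 8: x=[2.4340] v=[0.2256]
First v>=0 after going negative at step 8, time=1.6000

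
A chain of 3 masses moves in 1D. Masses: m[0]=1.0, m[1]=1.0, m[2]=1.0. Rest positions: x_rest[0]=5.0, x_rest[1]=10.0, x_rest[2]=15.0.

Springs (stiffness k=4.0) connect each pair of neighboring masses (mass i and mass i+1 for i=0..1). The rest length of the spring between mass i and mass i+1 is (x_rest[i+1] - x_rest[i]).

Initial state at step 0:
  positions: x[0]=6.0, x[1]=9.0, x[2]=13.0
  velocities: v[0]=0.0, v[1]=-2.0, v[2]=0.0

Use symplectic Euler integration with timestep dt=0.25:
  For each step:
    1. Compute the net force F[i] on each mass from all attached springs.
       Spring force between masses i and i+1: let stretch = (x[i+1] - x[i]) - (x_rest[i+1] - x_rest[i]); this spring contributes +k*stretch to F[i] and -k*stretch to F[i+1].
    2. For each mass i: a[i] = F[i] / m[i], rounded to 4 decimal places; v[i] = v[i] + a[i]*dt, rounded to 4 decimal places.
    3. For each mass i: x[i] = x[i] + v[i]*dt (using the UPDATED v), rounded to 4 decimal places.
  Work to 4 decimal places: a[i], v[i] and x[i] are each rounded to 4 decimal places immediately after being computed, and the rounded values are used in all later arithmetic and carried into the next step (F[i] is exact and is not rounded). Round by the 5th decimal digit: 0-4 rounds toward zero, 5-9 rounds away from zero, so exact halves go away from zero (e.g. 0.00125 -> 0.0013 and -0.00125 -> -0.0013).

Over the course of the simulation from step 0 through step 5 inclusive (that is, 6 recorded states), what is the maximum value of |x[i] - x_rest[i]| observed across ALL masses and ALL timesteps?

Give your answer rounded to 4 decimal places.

Answer: 3.1172

Derivation:
Step 0: x=[6.0000 9.0000 13.0000] v=[0.0000 -2.0000 0.0000]
Step 1: x=[5.5000 8.7500 13.2500] v=[-2.0000 -1.0000 1.0000]
Step 2: x=[4.5625 8.8125 13.6250] v=[-3.7500 0.2500 1.5000]
Step 3: x=[3.4375 9.0156 14.0469] v=[-4.5000 0.8125 1.6875]
Step 4: x=[2.4570 9.0820 14.4610] v=[-3.9219 0.2657 1.6562]
Step 5: x=[1.8828 8.8369 14.7803] v=[-2.2969 -0.9803 1.2772]
Max displacement = 3.1172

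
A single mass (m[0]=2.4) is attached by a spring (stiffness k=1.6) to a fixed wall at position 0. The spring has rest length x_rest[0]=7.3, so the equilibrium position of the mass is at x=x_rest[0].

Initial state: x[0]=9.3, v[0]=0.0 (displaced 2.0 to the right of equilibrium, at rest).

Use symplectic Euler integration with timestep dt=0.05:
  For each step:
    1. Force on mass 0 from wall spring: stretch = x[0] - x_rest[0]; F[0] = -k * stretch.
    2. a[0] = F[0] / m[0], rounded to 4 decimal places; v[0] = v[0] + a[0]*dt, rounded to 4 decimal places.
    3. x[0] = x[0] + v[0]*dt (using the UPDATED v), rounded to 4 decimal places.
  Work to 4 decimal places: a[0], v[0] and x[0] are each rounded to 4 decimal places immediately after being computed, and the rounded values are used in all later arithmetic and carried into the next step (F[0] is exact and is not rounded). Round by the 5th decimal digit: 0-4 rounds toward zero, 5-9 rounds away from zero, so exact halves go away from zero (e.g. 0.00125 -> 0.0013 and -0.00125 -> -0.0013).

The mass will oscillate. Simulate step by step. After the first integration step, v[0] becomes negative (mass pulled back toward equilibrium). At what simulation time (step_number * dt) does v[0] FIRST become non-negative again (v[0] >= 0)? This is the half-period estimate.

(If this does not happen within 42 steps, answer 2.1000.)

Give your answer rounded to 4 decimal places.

Answer: 2.1000

Derivation:
Step 0: x=[9.3000] v=[0.0000]
Step 1: x=[9.2967] v=[-0.0667]
Step 2: x=[9.2900] v=[-0.1333]
Step 3: x=[9.2800] v=[-0.1996]
Step 4: x=[9.2667] v=[-0.2656]
Step 5: x=[9.2501] v=[-0.3312]
Step 6: x=[9.2303] v=[-0.3962]
Step 7: x=[9.2073] v=[-0.4605]
Step 8: x=[9.1811] v=[-0.5241]
Step 9: x=[9.1518] v=[-0.5868]
Step 10: x=[9.1194] v=[-0.6485]
Step 11: x=[9.0839] v=[-0.7091]
Step 12: x=[9.0455] v=[-0.7686]
Step 13: x=[9.0042] v=[-0.8268]
Step 14: x=[8.9600] v=[-0.8836]
Step 15: x=[8.9131] v=[-0.9389]
Step 16: x=[8.8635] v=[-0.9927]
Step 17: x=[8.8113] v=[-1.0448]
Step 18: x=[8.7565] v=[-1.0952]
Step 19: x=[8.6993] v=[-1.1438]
Step 20: x=[8.6398] v=[-1.1904]
Step 21: x=[8.5780] v=[-1.2351]
Step 22: x=[8.5141] v=[-1.2777]
Step 23: x=[8.4482] v=[-1.3182]
Step 24: x=[8.3804] v=[-1.3565]
Step 25: x=[8.3108] v=[-1.3925]
Step 26: x=[8.2395] v=[-1.4262]
Step 27: x=[8.1666] v=[-1.4575]
Step 28: x=[8.0923] v=[-1.4864]
Step 29: x=[8.0167] v=[-1.5128]
Step 30: x=[7.9399] v=[-1.5367]
Step 31: x=[7.8620] v=[-1.5580]
Step 32: x=[7.7832] v=[-1.5767]
Step 33: x=[7.7036] v=[-1.5928]
Step 34: x=[7.6233] v=[-1.6063]
Step 35: x=[7.5424] v=[-1.6171]
Step 36: x=[7.4611] v=[-1.6252]
Step 37: x=[7.3796] v=[-1.6306]
Step 38: x=[7.2979] v=[-1.6333]
Step 39: x=[7.2162] v=[-1.6332]
Step 40: x=[7.1347] v=[-1.6304]
Step 41: x=[7.0535] v=[-1.6249]
Step 42: x=[6.9727] v=[-1.6167]
v[0] did not become non-negative within 42 steps; using fallback time=2.1000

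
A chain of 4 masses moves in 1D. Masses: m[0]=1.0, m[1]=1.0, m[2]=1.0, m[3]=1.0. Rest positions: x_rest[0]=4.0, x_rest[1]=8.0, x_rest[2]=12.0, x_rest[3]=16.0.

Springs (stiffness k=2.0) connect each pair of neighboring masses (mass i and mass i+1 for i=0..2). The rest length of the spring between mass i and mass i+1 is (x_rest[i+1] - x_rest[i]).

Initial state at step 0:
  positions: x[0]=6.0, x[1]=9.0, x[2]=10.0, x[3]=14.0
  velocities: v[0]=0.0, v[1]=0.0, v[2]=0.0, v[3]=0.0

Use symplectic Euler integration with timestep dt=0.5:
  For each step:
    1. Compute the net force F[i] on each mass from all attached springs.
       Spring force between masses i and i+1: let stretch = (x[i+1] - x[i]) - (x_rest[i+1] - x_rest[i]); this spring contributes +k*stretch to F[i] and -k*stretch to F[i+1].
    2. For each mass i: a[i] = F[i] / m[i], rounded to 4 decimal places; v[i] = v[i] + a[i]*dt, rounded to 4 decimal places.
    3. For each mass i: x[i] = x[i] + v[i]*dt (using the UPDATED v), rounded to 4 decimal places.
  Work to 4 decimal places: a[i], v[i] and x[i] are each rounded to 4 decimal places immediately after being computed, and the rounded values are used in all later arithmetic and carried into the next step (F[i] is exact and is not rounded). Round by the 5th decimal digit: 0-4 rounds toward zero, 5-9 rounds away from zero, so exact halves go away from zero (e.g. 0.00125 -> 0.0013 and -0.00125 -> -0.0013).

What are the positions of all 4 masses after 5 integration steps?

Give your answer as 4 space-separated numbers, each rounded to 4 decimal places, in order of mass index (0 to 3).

Answer: 1.6875 6.5625 12.4375 18.3125

Derivation:
Step 0: x=[6.0000 9.0000 10.0000 14.0000] v=[0.0000 0.0000 0.0000 0.0000]
Step 1: x=[5.5000 8.0000 11.5000 14.0000] v=[-1.0000 -2.0000 3.0000 0.0000]
Step 2: x=[4.2500 7.5000 12.5000 14.7500] v=[-2.5000 -1.0000 2.0000 1.5000]
Step 3: x=[2.6250 7.8750 12.1250 16.3750] v=[-3.2500 0.7500 -0.7500 3.2500]
Step 4: x=[1.6250 7.7500 11.7500 17.8750] v=[-2.0000 -0.2500 -0.7500 3.0000]
Step 5: x=[1.6875 6.5625 12.4375 18.3125] v=[0.1250 -2.3750 1.3750 0.8750]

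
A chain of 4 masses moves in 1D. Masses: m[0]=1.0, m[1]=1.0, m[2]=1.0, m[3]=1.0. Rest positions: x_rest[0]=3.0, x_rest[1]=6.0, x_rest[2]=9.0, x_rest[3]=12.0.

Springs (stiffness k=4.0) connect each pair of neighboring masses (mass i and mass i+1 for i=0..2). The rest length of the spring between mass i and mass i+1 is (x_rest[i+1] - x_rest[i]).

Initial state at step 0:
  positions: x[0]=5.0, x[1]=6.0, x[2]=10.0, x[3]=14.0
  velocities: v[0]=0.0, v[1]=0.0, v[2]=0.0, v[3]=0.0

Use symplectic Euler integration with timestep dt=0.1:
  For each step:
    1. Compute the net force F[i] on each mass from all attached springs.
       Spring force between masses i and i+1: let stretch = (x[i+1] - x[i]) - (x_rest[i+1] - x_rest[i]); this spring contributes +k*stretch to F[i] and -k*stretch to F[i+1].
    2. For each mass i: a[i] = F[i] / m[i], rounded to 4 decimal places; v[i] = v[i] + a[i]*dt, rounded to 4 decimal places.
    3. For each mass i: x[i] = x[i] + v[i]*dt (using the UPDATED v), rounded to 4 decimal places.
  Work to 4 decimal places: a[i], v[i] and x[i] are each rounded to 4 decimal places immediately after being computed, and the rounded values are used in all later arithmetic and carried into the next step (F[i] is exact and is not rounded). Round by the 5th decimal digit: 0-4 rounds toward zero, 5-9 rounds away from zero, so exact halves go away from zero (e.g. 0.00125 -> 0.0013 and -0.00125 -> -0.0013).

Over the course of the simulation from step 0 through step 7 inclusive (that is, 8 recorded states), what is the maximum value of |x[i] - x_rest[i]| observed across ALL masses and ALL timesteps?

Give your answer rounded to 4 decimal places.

Step 0: x=[5.0000 6.0000 10.0000 14.0000] v=[0.0000 0.0000 0.0000 0.0000]
Step 1: x=[4.9200 6.1200 10.0000 13.9600] v=[-0.8000 1.2000 0.0000 -0.4000]
Step 2: x=[4.7680 6.3472 10.0032 13.8816] v=[-1.5200 2.2720 0.0320 -0.7840]
Step 3: x=[4.5592 6.6575 10.0153 13.7681] v=[-2.0883 3.1027 0.1210 -1.1354]
Step 4: x=[4.3143 7.0182 10.0432 13.6245] v=[-2.4490 3.6065 0.2790 -1.4365]
Step 5: x=[4.0576 7.3917 10.0934 13.4576] v=[-2.5674 3.7349 0.5015 -1.6690]
Step 6: x=[3.8142 7.7399 10.1701 13.2761] v=[-2.4338 3.4819 0.7665 -1.8147]
Step 7: x=[3.6079 8.0283 10.2738 13.0904] v=[-2.0635 2.8837 1.0368 -1.8571]
Max displacement = 2.0283

Answer: 2.0283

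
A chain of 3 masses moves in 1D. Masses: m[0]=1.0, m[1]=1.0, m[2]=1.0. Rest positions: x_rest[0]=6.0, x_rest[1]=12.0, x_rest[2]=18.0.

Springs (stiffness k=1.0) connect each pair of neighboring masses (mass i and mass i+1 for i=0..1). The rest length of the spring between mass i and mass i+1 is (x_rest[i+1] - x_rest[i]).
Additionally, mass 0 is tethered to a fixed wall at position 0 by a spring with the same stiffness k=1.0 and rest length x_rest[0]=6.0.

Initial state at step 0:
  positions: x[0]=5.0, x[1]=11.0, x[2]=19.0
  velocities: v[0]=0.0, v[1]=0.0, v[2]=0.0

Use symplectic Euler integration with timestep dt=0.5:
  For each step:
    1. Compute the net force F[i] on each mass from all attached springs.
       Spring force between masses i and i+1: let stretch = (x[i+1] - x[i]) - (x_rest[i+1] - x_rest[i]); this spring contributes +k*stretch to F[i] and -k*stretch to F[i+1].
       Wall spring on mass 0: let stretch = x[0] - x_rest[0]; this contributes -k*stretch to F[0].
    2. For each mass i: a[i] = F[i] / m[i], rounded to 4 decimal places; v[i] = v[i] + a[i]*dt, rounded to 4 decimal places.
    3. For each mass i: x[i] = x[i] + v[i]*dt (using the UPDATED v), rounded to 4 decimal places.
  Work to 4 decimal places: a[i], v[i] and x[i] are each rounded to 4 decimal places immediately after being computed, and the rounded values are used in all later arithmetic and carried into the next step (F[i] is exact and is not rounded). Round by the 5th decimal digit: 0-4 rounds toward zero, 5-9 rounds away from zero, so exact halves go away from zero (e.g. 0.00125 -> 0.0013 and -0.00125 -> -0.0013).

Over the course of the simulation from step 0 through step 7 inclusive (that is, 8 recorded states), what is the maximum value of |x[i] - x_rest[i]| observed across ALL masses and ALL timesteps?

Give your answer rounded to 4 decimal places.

Answer: 1.3185

Derivation:
Step 0: x=[5.0000 11.0000 19.0000] v=[0.0000 0.0000 0.0000]
Step 1: x=[5.2500 11.5000 18.5000] v=[0.5000 1.0000 -1.0000]
Step 2: x=[5.7500 12.1875 17.7500] v=[1.0000 1.3750 -1.5000]
Step 3: x=[6.4219 12.6563 17.1094] v=[1.3438 0.9375 -1.2813]
Step 4: x=[7.0470 12.6798 16.8555] v=[1.2501 0.0469 -0.5079]
Step 5: x=[7.3185 12.3390 17.0577] v=[0.5430 -0.6817 0.4043]
Step 6: x=[7.0155 11.9227 17.5802] v=[-0.6060 -0.8326 1.0450]
Step 7: x=[6.1854 11.6940 18.1884] v=[-1.6602 -0.4575 1.2163]
Max displacement = 1.3185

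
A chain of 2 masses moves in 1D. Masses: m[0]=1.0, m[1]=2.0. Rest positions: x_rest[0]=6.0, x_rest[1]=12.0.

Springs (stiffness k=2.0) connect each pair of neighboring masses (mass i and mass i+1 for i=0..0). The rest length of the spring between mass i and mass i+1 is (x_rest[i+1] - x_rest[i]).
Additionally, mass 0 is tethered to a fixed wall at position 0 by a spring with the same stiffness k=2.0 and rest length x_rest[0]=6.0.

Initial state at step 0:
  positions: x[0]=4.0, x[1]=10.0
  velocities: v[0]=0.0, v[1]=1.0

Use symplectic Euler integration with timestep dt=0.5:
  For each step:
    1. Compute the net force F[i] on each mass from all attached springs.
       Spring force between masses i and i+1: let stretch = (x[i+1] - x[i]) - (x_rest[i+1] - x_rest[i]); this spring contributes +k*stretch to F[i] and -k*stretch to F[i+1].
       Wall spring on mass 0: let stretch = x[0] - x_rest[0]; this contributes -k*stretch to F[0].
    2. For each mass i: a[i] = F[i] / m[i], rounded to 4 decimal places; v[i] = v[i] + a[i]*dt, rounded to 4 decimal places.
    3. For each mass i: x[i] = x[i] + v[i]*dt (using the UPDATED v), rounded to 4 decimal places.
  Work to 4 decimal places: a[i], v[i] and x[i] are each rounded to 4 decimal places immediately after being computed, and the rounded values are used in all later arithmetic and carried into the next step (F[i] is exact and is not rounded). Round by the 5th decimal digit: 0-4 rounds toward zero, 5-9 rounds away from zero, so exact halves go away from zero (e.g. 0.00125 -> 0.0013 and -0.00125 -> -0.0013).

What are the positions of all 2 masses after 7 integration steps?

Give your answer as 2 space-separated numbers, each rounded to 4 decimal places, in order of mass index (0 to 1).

Answer: 7.7786 14.6858

Derivation:
Step 0: x=[4.0000 10.0000] v=[0.0000 1.0000]
Step 1: x=[5.0000 10.5000] v=[2.0000 1.0000]
Step 2: x=[6.2500 11.1250] v=[2.5000 1.2500]
Step 3: x=[6.8125 12.0313] v=[1.1250 1.8125]
Step 4: x=[6.5782 13.1329] v=[-0.4687 2.2031]
Step 5: x=[6.3321 14.0958] v=[-0.4922 1.9258]
Step 6: x=[6.8018 14.6178] v=[0.9394 1.0440]
Step 7: x=[7.7786 14.6858] v=[1.9536 0.1360]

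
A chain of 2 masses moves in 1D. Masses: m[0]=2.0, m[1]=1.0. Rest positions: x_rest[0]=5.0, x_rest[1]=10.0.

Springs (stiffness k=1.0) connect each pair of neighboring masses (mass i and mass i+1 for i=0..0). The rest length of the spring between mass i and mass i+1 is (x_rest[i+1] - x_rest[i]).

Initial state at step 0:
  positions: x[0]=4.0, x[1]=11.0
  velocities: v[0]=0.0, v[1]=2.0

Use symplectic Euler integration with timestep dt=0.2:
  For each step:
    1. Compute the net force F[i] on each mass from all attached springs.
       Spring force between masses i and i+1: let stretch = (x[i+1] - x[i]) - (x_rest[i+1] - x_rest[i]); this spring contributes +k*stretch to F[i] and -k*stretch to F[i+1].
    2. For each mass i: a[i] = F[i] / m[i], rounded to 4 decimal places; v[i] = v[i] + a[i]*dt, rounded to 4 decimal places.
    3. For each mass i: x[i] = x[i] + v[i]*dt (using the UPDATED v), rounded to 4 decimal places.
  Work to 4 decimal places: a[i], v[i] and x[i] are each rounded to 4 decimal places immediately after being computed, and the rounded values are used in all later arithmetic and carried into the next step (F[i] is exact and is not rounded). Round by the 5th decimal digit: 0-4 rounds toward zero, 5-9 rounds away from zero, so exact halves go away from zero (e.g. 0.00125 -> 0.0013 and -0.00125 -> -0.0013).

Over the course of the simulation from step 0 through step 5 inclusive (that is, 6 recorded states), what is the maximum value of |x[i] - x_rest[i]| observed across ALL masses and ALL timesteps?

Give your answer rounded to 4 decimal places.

Step 0: x=[4.0000 11.0000] v=[0.0000 2.0000]
Step 1: x=[4.0400 11.3200] v=[0.2000 1.6000]
Step 2: x=[4.1256 11.5488] v=[0.4280 1.1440]
Step 3: x=[4.2597 11.6807] v=[0.6703 0.6594]
Step 4: x=[4.4422 11.7157] v=[0.9124 0.1752]
Step 5: x=[4.6702 11.6598] v=[1.1398 -0.2795]
Max displacement = 1.7157

Answer: 1.7157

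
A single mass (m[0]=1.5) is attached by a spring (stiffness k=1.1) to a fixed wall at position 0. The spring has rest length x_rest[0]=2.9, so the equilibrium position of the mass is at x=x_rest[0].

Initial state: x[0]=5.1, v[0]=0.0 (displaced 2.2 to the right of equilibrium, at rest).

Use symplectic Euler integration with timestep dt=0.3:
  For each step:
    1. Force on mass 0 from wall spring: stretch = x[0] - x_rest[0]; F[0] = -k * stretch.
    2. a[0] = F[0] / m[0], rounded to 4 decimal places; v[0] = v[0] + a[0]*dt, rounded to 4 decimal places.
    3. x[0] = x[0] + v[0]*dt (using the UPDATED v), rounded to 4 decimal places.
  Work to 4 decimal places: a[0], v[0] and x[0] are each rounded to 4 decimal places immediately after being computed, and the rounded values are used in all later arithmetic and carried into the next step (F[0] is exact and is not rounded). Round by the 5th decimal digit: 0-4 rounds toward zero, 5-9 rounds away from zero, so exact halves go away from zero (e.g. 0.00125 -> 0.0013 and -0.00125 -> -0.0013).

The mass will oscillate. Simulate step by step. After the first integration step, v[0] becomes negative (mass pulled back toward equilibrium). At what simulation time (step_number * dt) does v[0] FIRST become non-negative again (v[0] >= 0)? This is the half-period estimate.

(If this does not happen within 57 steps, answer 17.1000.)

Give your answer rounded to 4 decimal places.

Step 0: x=[5.1000] v=[0.0000]
Step 1: x=[4.9548] v=[-0.4840]
Step 2: x=[4.6740] v=[-0.9361]
Step 3: x=[4.2761] v=[-1.3264]
Step 4: x=[3.7874] v=[-1.6291]
Step 5: x=[3.2401] v=[-1.8243]
Step 6: x=[2.6704] v=[-1.8991]
Step 7: x=[2.1158] v=[-1.8486]
Step 8: x=[1.6130] v=[-1.6761]
Step 9: x=[1.1951] v=[-1.3930]
Step 10: x=[0.8897] v=[-1.0179]
Step 11: x=[0.7170] v=[-0.5756]
Step 12: x=[0.6884] v=[-0.0953]
Step 13: x=[0.8058] v=[0.3912]
First v>=0 after going negative at step 13, time=3.9000

Answer: 3.9000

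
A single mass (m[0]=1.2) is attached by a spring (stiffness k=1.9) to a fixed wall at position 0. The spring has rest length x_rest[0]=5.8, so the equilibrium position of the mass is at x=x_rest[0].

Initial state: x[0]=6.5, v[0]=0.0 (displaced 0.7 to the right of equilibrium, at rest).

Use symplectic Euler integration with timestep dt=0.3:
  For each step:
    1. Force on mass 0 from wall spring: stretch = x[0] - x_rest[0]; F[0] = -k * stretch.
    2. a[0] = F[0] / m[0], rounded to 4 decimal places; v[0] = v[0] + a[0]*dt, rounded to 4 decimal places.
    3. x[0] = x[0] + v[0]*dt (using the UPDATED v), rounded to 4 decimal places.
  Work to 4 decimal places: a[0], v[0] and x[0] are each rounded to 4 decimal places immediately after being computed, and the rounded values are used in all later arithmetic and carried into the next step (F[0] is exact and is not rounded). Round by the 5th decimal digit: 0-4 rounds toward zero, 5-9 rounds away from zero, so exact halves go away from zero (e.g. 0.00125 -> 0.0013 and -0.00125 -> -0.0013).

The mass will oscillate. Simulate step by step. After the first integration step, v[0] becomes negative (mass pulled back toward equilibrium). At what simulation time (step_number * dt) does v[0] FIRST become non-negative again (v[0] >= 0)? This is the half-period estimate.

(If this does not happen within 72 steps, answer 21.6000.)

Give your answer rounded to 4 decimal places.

Step 0: x=[6.5000] v=[0.0000]
Step 1: x=[6.4003] v=[-0.3325]
Step 2: x=[6.2150] v=[-0.6177]
Step 3: x=[5.9706] v=[-0.8148]
Step 4: x=[5.7019] v=[-0.8958]
Step 5: x=[5.4471] v=[-0.8492]
Step 6: x=[5.2426] v=[-0.6816]
Step 7: x=[5.1176] v=[-0.4168]
Step 8: x=[5.0898] v=[-0.0927]
Step 9: x=[5.1632] v=[0.2447]
First v>=0 after going negative at step 9, time=2.7000

Answer: 2.7000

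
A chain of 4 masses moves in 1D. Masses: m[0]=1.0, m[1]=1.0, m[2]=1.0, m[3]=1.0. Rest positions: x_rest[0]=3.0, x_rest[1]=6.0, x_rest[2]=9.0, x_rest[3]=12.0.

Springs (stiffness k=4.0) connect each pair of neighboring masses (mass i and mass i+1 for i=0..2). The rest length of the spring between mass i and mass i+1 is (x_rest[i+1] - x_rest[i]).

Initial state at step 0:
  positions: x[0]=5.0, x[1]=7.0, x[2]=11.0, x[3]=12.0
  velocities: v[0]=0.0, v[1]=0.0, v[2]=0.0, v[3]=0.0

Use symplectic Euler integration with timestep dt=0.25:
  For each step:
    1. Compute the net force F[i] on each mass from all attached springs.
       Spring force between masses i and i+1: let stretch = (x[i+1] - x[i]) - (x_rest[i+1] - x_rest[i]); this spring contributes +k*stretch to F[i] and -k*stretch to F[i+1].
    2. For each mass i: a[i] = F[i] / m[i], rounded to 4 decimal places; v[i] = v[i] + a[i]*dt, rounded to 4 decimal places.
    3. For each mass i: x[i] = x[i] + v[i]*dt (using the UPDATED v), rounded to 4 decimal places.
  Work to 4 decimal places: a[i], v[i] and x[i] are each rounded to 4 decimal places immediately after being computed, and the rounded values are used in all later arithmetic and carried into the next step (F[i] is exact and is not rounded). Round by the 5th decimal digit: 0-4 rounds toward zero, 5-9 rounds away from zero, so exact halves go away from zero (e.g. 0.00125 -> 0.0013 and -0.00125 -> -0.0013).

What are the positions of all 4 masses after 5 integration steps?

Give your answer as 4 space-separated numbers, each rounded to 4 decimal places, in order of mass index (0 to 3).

Step 0: x=[5.0000 7.0000 11.0000 12.0000] v=[0.0000 0.0000 0.0000 0.0000]
Step 1: x=[4.7500 7.5000 10.2500 12.5000] v=[-1.0000 2.0000 -3.0000 2.0000]
Step 2: x=[4.4375 8.0000 9.3750 13.1875] v=[-1.2500 2.0000 -3.5000 2.7500]
Step 3: x=[4.2656 7.9531 9.1094 13.6719] v=[-0.6875 -0.1875 -1.0625 1.9375]
Step 4: x=[4.2656 7.2734 9.6953 13.7657] v=[0.0000 -2.7187 2.3437 0.3750]
Step 5: x=[4.2676 6.4473 10.6934 13.5919] v=[0.0078 -3.3046 3.9922 -0.6954]

Answer: 4.2676 6.4473 10.6934 13.5919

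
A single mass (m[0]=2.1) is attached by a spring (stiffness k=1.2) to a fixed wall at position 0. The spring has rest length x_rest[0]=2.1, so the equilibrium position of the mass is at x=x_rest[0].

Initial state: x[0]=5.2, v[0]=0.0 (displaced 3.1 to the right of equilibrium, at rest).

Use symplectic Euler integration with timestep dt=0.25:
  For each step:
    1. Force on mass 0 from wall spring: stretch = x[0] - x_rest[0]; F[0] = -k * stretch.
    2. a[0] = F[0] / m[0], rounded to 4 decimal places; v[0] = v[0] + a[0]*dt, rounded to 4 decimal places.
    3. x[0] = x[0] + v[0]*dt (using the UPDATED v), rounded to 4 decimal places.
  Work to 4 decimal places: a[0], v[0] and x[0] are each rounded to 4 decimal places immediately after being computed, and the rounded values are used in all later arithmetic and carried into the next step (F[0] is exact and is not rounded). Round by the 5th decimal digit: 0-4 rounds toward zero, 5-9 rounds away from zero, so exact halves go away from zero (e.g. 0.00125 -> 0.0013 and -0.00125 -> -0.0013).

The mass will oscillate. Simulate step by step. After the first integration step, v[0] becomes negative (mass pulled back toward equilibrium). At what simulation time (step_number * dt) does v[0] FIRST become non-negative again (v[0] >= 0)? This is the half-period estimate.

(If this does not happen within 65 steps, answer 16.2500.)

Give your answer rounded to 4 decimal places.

Step 0: x=[5.2000] v=[0.0000]
Step 1: x=[5.0893] v=[-0.4429]
Step 2: x=[4.8718] v=[-0.8700]
Step 3: x=[4.5553] v=[-1.2660]
Step 4: x=[4.1511] v=[-1.6168]
Step 5: x=[3.6737] v=[-1.9098]
Step 6: x=[3.1401] v=[-2.1346]
Step 7: x=[2.5693] v=[-2.2832]
Step 8: x=[1.9817] v=[-2.3503]
Step 9: x=[1.3984] v=[-2.3334]
Step 10: x=[0.8401] v=[-2.2332]
Step 11: x=[0.3268] v=[-2.0532]
Step 12: x=[-0.1232] v=[-1.7999]
Step 13: x=[-0.4938] v=[-1.4823]
Step 14: x=[-0.7718] v=[-1.1118]
Step 15: x=[-0.9472] v=[-0.7016]
Step 16: x=[-1.0138] v=[-0.2663]
Step 17: x=[-0.9692] v=[0.1785]
First v>=0 after going negative at step 17, time=4.2500

Answer: 4.2500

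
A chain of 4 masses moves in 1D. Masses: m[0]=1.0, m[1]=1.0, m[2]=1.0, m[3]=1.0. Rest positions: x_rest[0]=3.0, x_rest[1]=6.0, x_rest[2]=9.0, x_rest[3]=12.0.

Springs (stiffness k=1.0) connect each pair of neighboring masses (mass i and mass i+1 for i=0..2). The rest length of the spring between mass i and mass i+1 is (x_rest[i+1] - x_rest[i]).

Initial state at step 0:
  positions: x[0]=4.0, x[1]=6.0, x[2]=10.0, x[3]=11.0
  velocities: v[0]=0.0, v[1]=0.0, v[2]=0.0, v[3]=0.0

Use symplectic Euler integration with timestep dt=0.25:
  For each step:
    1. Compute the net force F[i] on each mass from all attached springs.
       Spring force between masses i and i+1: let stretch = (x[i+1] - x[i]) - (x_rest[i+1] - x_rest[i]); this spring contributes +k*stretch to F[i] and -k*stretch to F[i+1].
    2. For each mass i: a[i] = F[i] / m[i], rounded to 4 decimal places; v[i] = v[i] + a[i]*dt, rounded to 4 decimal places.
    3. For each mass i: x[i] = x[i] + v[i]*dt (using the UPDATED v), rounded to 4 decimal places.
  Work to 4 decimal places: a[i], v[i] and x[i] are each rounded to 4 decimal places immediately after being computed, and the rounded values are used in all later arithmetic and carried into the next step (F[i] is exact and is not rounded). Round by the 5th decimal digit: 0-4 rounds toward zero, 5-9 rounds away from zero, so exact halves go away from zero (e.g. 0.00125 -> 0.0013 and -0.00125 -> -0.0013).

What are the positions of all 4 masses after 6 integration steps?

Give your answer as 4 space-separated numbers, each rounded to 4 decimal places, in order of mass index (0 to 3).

Answer: 3.3083 6.9659 8.1919 12.5343

Derivation:
Step 0: x=[4.0000 6.0000 10.0000 11.0000] v=[0.0000 0.0000 0.0000 0.0000]
Step 1: x=[3.9375 6.1250 9.8125 11.1250] v=[-0.2500 0.5000 -0.7500 0.5000]
Step 2: x=[3.8242 6.3438 9.4766 11.3555] v=[-0.4531 0.8750 -1.3438 0.9219]
Step 3: x=[3.6809 6.6009 9.0623 11.6561] v=[-0.5732 1.0283 -1.6573 1.2022]
Step 4: x=[3.5326 6.8293 8.6563 11.9821] v=[-0.5932 0.9137 -1.6242 1.3038]
Step 5: x=[3.4029 6.9659 8.3439 12.2877] v=[-0.5190 0.5463 -1.2495 1.2224]
Step 6: x=[3.3083 6.9659 8.1919 12.5343] v=[-0.3783 0.0001 -0.6081 0.9865]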